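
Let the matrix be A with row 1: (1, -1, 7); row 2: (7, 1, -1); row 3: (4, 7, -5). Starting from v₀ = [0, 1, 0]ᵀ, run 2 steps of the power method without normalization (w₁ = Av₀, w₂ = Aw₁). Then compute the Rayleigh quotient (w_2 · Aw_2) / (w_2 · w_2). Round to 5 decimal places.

-6.01293

w1 = Av₀ = (-1, 1, 7)
w2 = Aw1 = (47, -13, -32)
Aw2 = (-164, 348, 257)
w2·Aw2 = 47·(-164) + (-13)·348 + (-32)·257 = -20456; w2·w2 = 47·47 + (-13)·(-13) + (-32)·(-32) = 3402
λ ≈ -20456/3402 = -6.01293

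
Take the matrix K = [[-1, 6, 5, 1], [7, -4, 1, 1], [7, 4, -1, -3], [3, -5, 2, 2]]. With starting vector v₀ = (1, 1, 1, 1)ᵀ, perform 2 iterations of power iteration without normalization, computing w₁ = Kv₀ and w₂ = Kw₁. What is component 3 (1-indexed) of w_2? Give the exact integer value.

84

w1 = Kv₀ = (11, 5, 7, 2)
w2 = Kw1 = (56, 66, 84, 26)
The requested component of w2 is 84.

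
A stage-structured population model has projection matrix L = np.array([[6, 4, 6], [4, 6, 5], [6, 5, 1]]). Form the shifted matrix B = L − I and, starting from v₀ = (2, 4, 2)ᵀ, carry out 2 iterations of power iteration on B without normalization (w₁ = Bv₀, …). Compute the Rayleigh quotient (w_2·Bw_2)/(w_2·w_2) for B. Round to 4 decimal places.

μ ≈ 13.4955

B = L − I has rows (5, 4, 6); (4, 5, 5); (6, 5, 0)
w1 = Bv₀ = (5·2 + 4·4 + 6·2; 4·2 + 5·4 + 5·2; 6·2 + 5·4 + 0·2) = (38, 38, 32)
w2 = Bw1 = (5·38 + 4·38 + 6·32; 4·38 + 5·38 + 5·32; 6·38 + 5·38 + 0·32) = (534, 502, 418)
Bw2 = (7186, 6736, 5714)
w2·Bw2 = 9607248; w2·w2 = 711884; μ ≈ 9607248/711884 = 13.4955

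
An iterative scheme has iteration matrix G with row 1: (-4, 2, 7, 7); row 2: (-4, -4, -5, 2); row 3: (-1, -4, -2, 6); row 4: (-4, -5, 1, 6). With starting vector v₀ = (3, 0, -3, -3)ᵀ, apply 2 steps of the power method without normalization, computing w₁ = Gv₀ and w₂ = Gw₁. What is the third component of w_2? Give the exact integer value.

-102

w1 = Gv₀ = ((-4)·3 + 2·0 + 7·(-3) + 7·(-3); (-4)·3 + (-4)·0 + (-5)·(-3) + 2·(-3); (-1)·3 + (-4)·0 + (-2)·(-3) + 6·(-3); (-4)·3 + (-5)·0 + 1·(-3) + 6·(-3)) = (-54, -3, -15, -33)
w2 = Gw1 = ((-4)·(-54) + 2·(-3) + 7·(-15) + 7·(-33); (-4)·(-54) + (-4)·(-3) + (-5)·(-15) + 2·(-33); (-1)·(-54) + (-4)·(-3) + (-2)·(-15) + 6·(-33); (-4)·(-54) + (-5)·(-3) + 1·(-15) + 6·(-33)) = (-126, 237, -102, 18)
The requested component of w2 is -102.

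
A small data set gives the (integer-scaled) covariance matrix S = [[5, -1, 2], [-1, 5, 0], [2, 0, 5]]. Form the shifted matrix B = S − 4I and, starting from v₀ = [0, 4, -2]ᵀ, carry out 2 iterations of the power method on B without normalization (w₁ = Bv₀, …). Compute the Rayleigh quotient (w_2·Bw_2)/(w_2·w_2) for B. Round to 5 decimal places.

B = S − 4I has rows (1, -1, 2); (-1, 1, 0); (2, 0, 1)
w1 = Bv₀ = (-8, 4, -2)
w2 = Bw1 = (-16, 12, -18)
Bw2 = (-64, 28, -50)
w2·Bw2 = 2260; w2·w2 = 724; μ ≈ 2260/724 = 3.12155

μ ≈ 3.12155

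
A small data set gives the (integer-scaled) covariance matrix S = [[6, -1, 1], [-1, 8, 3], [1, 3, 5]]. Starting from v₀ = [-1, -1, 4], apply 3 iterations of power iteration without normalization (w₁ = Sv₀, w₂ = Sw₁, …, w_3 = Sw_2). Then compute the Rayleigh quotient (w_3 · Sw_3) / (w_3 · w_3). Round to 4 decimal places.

w1 = Sv₀ = (-1, 5, 16)
w2 = Sw1 = (5, 89, 94)
w3 = Sw2 = (35, 989, 742)
Sw3 = (-37, 10103, 6712)
w3·Sw3 = 35·(-37) + 989·10103 + 742·6712 = 14970876; w3·w3 = 35·35 + 989·989 + 742·742 = 1529910
λ ≈ 14970876/1529910 = 9.7855

9.7855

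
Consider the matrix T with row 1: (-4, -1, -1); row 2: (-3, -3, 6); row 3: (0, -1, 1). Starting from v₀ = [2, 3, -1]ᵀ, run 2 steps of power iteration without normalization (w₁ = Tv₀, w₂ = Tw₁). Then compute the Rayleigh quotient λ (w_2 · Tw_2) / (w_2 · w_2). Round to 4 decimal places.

λ ≈ -4.7519

w1 = Tv₀ = (-10, -21, -4)
w2 = Tw1 = (65, 69, 17)
Tw2 = (-346, -300, -52)
w2·Tw2 = 65·(-346) + 69·(-300) + 17·(-52) = -44074; w2·w2 = 65·65 + 69·69 + 17·17 = 9275
λ ≈ -44074/9275 = -4.7519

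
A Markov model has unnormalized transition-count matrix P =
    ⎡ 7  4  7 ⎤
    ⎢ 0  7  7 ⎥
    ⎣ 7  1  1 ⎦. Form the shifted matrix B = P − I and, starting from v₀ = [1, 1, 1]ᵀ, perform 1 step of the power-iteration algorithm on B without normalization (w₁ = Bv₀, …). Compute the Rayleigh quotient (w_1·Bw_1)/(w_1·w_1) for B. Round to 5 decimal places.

B = P − I has rows (6, 4, 7); (0, 6, 7); (7, 1, 0)
w1 = Bv₀ = (6·1 + 4·1 + 7·1; 0·1 + 6·1 + 7·1; 7·1 + 1·1 + 0·1) = (17, 13, 8)
Bw1 = (210, 134, 132)
w1·Bw1 = 6368; w1·w1 = 522; μ ≈ 6368/522 = 12.19923

μ ≈ 12.19923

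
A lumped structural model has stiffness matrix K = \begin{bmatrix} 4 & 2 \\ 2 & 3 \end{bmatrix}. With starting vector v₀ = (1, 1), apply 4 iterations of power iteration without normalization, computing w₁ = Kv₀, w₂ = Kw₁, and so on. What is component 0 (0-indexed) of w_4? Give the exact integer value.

w1 = Kv₀ = (4·1 + 2·1; 2·1 + 3·1) = (6, 5)
w2 = Kw1 = (4·6 + 2·5; 2·6 + 3·5) = (34, 27)
w3 = Kw2 = (190, 149)
w4 = Kw3 = (1058, 827)
The requested component of w4 is 1058.

1058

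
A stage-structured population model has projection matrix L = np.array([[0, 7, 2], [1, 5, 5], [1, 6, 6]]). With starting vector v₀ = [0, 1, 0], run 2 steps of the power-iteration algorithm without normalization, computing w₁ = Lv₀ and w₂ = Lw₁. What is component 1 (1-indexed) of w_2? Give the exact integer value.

w1 = Lv₀ = (0·0 + 7·1 + 2·0; 1·0 + 5·1 + 5·0; 1·0 + 6·1 + 6·0) = (7, 5, 6)
w2 = Lw1 = (0·7 + 7·5 + 2·6; 1·7 + 5·5 + 5·6; 1·7 + 6·5 + 6·6) = (47, 62, 73)
The requested component of w2 is 47.

47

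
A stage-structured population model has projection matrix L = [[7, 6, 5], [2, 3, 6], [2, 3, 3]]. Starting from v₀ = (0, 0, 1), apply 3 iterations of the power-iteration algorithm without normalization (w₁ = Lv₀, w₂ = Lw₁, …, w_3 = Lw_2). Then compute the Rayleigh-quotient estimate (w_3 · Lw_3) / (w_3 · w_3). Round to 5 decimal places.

λ ≈ 11.92473

w1 = Lv₀ = (7·0 + 6·0 + 5·1; 2·0 + 3·0 + 6·1; 2·0 + 3·0 + 3·1) = (5, 6, 3)
w2 = Lw1 = (7·5 + 6·6 + 5·3; 2·5 + 3·6 + 6·3; 2·5 + 3·6 + 3·3) = (86, 46, 37)
w3 = Lw2 = (1063, 532, 421)
Lw3 = (12738, 6248, 4985)
w3·Lw3 = 1063·12738 + 532·6248 + 421·4985 = 18963115; w3·w3 = 1063·1063 + 532·532 + 421·421 = 1590234
λ ≈ 18963115/1590234 = 11.92473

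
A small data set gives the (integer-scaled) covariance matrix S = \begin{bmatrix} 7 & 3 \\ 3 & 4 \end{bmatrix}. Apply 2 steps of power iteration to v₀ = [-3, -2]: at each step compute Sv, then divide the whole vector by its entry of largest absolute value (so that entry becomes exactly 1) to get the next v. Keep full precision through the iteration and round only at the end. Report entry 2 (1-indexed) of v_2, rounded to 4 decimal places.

Sv0 = (-27.00000, -17.00000); divide by -27.00000 → v1 = (1.00000, 0.62963)
Sv1 = (8.88889, 5.51852); divide by 8.88889 → v2 = (1.00000, 0.62083)
Requested entry of v2: -149/-240 = 0.6208

0.6208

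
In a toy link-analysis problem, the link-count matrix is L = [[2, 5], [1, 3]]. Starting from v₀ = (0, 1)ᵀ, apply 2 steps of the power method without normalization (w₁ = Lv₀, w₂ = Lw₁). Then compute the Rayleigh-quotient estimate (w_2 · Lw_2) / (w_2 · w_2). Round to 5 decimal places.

w1 = Lv₀ = (5, 3)
w2 = Lw1 = (25, 14)
Lw2 = (120, 67)
w2·Lw2 = 25·120 + 14·67 = 3938; w2·w2 = 25·25 + 14·14 = 821
λ ≈ 3938/821 = 4.79659

4.79659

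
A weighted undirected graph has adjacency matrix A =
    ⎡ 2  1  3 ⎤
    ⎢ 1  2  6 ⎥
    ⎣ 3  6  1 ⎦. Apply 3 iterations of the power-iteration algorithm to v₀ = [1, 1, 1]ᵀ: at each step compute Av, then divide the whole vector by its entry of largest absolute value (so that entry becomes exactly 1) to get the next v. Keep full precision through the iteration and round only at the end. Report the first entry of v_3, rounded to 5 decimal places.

Av0 = (6.000000, 9.000000, 10.000000); divide by 10.000000 → v1 = (0.600000, 0.900000, 1.000000)
Av1 = (5.100000, 8.400000, 8.200000); divide by 8.400000 → v2 = (0.607143, 1.000000, 0.976190)
Av2 = (5.142857, 8.464286, 8.797619); divide by 8.797619 → v3 = (0.584574, 0.962111, 1.000000)
Requested entry of v3: 432/739 = 0.58457

0.58457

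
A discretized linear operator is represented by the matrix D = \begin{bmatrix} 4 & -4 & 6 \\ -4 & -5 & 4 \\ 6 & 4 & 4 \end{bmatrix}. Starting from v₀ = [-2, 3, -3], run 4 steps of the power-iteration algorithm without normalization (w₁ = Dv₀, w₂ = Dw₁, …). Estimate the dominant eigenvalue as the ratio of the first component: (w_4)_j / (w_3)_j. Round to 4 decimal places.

w1 = Dv₀ = (4·(-2) + (-4)·3 + 6·(-3); (-4)·(-2) + (-5)·3 + 4·(-3); 6·(-2) + 4·3 + 4·(-3)) = (-38, -19, -12)
w2 = Dw1 = (4·(-38) + (-4)·(-19) + 6·(-12); (-4)·(-38) + (-5)·(-19) + 4·(-12); 6·(-38) + 4·(-19) + 4·(-12)) = (-148, 199, -352)
w3 = Dw2 = (-3500, -1811, -1500)
w4 = Dw3 = (-15756, 17055, -34244)
Ratio at component: -15756 / -3500 = 4.5017

4.5017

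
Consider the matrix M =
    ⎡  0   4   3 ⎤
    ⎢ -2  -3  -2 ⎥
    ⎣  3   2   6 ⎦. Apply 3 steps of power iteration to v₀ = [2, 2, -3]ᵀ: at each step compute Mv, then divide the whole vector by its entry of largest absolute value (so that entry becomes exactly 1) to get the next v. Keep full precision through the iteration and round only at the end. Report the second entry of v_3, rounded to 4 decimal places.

Mv0 = (-1.00000, -4.00000, -8.00000); divide by -8.00000 → v1 = (0.12500, 0.50000, 1.00000)
Mv1 = (5.00000, -3.75000, 7.37500); divide by 7.37500 → v2 = (0.67797, -0.50847, 1.00000)
Mv2 = (0.96610, -1.83051, 7.01695); divide by 7.01695 → v3 = (0.13768, -0.26087, 1.00000)
Requested entry of v3: 108/-414 = -0.2609

-0.2609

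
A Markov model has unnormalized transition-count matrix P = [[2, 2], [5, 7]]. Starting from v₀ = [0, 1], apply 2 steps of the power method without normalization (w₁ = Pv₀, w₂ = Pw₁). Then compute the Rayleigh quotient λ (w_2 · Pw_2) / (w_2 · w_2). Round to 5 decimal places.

w1 = Pv₀ = (2·0 + 2·1; 5·0 + 7·1) = (2, 7)
w2 = Pw1 = (2·2 + 2·7; 5·2 + 7·7) = (18, 59)
Pw2 = (154, 503)
w2·Pw2 = 18·154 + 59·503 = 32449; w2·w2 = 18·18 + 59·59 = 3805
λ ≈ 32449/3805 = 8.52799

λ ≈ 8.52799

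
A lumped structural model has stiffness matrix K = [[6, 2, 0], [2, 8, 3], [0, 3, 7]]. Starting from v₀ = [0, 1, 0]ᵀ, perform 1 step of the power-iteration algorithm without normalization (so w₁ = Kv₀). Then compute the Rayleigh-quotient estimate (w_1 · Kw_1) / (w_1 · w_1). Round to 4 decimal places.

λ ≈ 10.4805

w1 = Kv₀ = (6·0 + 2·1 + 0·0; 2·0 + 8·1 + 3·0; 0·0 + 3·1 + 7·0) = (2, 8, 3)
Kw1 = (28, 77, 45)
w1·Kw1 = 2·28 + 8·77 + 3·45 = 807; w1·w1 = 2·2 + 8·8 + 3·3 = 77
λ ≈ 807/77 = 10.4805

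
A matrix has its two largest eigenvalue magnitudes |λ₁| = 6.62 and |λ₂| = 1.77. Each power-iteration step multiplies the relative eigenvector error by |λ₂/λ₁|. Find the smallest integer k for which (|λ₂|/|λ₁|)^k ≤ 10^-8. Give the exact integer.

|λ₂/λ₁| = 1.77/6.62 = 0.26737
Need k ≥ ln(10^-8) / ln(0.26737) = -18.4207 / -1.3191 ≈ 13.964
Smallest integer k satisfying the bound: 14

14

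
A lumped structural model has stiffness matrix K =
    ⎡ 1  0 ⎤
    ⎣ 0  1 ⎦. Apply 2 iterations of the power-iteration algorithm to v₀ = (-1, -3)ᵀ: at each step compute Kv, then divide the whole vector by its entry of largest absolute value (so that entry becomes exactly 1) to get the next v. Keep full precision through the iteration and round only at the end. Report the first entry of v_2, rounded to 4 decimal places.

Kv0 = (-1.00000, -3.00000); divide by -3.00000 → v1 = (0.33333, 1.00000)
Kv1 = (0.33333, 1.00000); divide by 1.00000 → v2 = (0.33333, 1.00000)
Requested entry of v2: -1/-3 = 0.3333

0.3333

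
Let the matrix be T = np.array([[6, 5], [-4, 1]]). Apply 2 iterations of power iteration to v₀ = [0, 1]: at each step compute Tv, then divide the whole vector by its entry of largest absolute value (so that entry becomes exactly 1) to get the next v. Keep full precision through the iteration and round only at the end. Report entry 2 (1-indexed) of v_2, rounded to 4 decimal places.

Tv0 = (5.00000, 1.00000); divide by 5.00000 → v1 = (1.00000, 0.20000)
Tv1 = (7.00000, -3.80000); divide by 7.00000 → v2 = (1.00000, -0.54286)
Requested entry of v2: -19/35 = -0.5429

-0.5429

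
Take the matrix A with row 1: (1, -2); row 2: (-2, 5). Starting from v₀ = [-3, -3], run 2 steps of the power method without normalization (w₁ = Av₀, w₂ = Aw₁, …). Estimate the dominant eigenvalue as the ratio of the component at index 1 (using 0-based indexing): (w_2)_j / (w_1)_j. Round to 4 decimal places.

w1 = Av₀ = (1·(-3) + (-2)·(-3); (-2)·(-3) + 5·(-3)) = (3, -9)
w2 = Aw1 = (1·3 + (-2)·(-9); (-2)·3 + 5·(-9)) = (21, -51)
Ratio at component: -51 / -9 = 5.6667

λ ≈ 5.6667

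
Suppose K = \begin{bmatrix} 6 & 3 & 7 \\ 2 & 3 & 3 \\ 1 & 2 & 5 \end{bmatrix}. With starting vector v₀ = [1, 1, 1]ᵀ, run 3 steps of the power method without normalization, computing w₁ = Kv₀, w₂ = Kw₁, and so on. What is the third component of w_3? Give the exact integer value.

696

w1 = Kv₀ = (16, 8, 8)
w2 = Kw1 = (176, 80, 72)
w3 = Kw2 = (1800, 808, 696)
The requested component of w3 is 696.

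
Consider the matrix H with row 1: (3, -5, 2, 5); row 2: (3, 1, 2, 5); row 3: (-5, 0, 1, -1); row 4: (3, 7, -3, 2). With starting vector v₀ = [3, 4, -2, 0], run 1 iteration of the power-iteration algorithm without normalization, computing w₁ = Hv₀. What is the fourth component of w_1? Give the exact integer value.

w1 = Hv₀ = (-15, 9, -17, 43)
The requested component of w1 is 43.

43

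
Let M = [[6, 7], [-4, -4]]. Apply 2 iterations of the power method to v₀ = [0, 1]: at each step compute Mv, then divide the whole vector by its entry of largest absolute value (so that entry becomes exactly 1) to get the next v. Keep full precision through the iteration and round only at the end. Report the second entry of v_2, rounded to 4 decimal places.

Mv0 = (7.00000, -4.00000); divide by 7.00000 → v1 = (1.00000, -0.57143)
Mv1 = (2.00000, -1.71429); divide by 2.00000 → v2 = (1.00000, -0.85714)
Requested entry of v2: -12/14 = -0.8571

-0.8571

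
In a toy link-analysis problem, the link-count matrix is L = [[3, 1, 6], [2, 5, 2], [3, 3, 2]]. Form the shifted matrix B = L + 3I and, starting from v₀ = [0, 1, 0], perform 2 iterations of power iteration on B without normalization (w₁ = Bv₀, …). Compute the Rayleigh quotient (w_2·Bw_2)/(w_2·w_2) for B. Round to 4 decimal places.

11.3603

B = L + 3I has rows (6, 1, 6); (2, 8, 2); (3, 3, 5)
w1 = Bv₀ = (1, 8, 3)
w2 = Bw1 = (32, 72, 42)
Bw2 = (516, 724, 522)
w2·Bw2 = 90564; w2·w2 = 7972; μ ≈ 90564/7972 = 11.3603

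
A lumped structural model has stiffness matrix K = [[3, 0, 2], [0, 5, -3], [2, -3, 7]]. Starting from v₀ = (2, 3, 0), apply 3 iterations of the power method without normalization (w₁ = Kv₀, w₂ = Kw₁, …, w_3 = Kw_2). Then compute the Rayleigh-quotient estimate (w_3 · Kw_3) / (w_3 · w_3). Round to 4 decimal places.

w1 = Kv₀ = (6, 15, -5)
w2 = Kw1 = (8, 90, -68)
w3 = Kw2 = (-112, 654, -730)
Kw3 = (-1796, 5460, -7296)
w3·Kw3 = (-112)·(-1796) + 654·5460 + (-730)·(-7296) = 9098072; w3·w3 = (-112)·(-112) + 654·654 + (-730)·(-730) = 973160
λ ≈ 9098072/973160 = 9.3490

λ ≈ 9.3490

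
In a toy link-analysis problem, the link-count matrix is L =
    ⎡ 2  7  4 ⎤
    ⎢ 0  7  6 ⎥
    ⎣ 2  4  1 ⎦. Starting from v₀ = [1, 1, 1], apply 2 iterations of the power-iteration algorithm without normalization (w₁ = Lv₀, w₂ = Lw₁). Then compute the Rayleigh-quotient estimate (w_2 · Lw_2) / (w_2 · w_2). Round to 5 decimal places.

λ ≈ 10.77718

w1 = Lv₀ = (2·1 + 7·1 + 4·1; 0·1 + 7·1 + 6·1; 2·1 + 4·1 + 1·1) = (13, 13, 7)
w2 = Lw1 = (2·13 + 7·13 + 4·7; 0·13 + 7·13 + 6·7; 2·13 + 4·13 + 1·7) = (145, 133, 85)
Lw2 = (1561, 1441, 907)
w2·Lw2 = 145·1561 + 133·1441 + 85·907 = 495093; w2·w2 = 145·145 + 133·133 + 85·85 = 45939
λ ≈ 495093/45939 = 10.77718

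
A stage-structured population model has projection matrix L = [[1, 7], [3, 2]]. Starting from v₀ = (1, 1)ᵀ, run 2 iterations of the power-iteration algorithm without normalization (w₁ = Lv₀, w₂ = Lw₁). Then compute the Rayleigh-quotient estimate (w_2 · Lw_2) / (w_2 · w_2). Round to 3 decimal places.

w1 = Lv₀ = (8, 5)
w2 = Lw1 = (43, 34)
Lw2 = (281, 197)
w2·Lw2 = 43·281 + 34·197 = 18781; w2·w2 = 43·43 + 34·34 = 3005
λ ≈ 18781/3005 = 6.250

6.250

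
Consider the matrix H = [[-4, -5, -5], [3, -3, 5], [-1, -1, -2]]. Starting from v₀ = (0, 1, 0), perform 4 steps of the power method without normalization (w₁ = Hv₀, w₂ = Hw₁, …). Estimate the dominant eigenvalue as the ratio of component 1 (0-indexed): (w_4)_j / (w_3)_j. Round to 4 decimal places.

λ ≈ -6.4975

w1 = Hv₀ = ((-4)·0 + (-5)·1 + (-5)·0; 3·0 + (-3)·1 + 5·0; (-1)·0 + (-1)·1 + (-2)·0) = (-5, -3, -1)
w2 = Hw1 = ((-4)·(-5) + (-5)·(-3) + (-5)·(-1); 3·(-5) + (-3)·(-3) + 5·(-1); (-1)·(-5) + (-1)·(-3) + (-2)·(-1)) = (40, -11, 10)
w3 = Hw2 = (-155, 203, -49)
w4 = Hw3 = (-150, -1319, 50)
Ratio at component: -1319 / 203 = -6.4975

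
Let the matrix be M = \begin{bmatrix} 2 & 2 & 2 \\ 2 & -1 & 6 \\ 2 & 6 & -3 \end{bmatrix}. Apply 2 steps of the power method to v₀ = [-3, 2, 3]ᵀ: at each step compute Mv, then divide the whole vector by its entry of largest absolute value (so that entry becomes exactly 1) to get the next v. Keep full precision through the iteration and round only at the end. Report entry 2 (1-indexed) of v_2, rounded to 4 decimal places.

Mv0 = (4.00000, 10.00000, -3.00000); divide by 10.00000 → v1 = (0.40000, 1.00000, -0.30000)
Mv1 = (2.20000, -2.00000, 7.70000); divide by 7.70000 → v2 = (0.28571, -0.25974, 1.00000)
Requested entry of v2: -20/77 = -0.2597

-0.2597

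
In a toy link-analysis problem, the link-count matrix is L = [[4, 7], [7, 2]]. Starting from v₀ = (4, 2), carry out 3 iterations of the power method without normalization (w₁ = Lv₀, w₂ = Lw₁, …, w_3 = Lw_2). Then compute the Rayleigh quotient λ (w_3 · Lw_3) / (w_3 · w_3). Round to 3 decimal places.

w1 = Lv₀ = (4·4 + 7·2; 7·4 + 2·2) = (30, 32)
w2 = Lw1 = (4·30 + 7·32; 7·30 + 2·32) = (344, 274)
w3 = Lw2 = (3294, 2956)
Lw3 = (33868, 28970)
w3·Lw3 = 3294·33868 + 2956·28970 = 197196512; w3·w3 = 3294·3294 + 2956·2956 = 19588372
λ ≈ 197196512/19588372 = 10.067

10.067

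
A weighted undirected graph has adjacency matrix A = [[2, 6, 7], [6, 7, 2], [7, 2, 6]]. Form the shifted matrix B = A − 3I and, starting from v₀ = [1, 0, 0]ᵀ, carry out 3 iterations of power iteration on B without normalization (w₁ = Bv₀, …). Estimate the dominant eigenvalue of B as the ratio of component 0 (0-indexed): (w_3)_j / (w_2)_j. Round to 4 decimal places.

B = A − 3I has rows (-1, 6, 7); (6, 4, 2); (7, 2, 3)
w1 = Bv₀ = ((-1)·1 + 6·0 + 7·0; 6·1 + 4·0 + 2·0; 7·1 + 2·0 + 3·0) = (-1, 6, 7)
w2 = Bw1 = ((-1)·(-1) + 6·6 + 7·7; 6·(-1) + 4·6 + 2·7; 7·(-1) + 2·6 + 3·7) = (86, 32, 26)
w3 = Bw2 = (288, 696, 744)
Ratio: 288/86 = 3.3488

μ ≈ 3.3488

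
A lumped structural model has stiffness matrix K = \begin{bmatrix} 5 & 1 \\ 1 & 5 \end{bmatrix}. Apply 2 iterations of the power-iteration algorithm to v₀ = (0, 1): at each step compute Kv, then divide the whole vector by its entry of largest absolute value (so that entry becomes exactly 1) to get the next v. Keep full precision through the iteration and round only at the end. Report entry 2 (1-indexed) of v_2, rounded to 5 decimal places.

Kv0 = (1.000000, 5.000000); divide by 5.000000 → v1 = (0.200000, 1.000000)
Kv1 = (2.000000, 5.200000); divide by 5.200000 → v2 = (0.384615, 1.000000)
Requested entry of v2: 26/26 = 1.00000

1.00000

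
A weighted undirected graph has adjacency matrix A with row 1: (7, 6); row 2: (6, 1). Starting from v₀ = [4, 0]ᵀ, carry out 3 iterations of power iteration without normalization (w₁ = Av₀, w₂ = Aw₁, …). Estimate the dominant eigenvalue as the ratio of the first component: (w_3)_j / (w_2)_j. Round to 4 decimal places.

10.3882

w1 = Av₀ = (28, 24)
w2 = Aw1 = (340, 192)
w3 = Aw2 = (3532, 2232)
Ratio at component: 3532 / 340 = 10.3882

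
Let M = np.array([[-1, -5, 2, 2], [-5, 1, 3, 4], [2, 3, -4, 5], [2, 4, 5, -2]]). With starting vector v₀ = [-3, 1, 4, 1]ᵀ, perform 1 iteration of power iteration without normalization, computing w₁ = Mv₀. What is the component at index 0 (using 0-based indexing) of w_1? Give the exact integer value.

8

w1 = Mv₀ = ((-1)·(-3) + (-5)·1 + 2·4 + 2·1; (-5)·(-3) + 1·1 + 3·4 + 4·1; 2·(-3) + 3·1 + (-4)·4 + 5·1; 2·(-3) + 4·1 + 5·4 + (-2)·1) = (8, 32, -14, 16)
The requested component of w1 is 8.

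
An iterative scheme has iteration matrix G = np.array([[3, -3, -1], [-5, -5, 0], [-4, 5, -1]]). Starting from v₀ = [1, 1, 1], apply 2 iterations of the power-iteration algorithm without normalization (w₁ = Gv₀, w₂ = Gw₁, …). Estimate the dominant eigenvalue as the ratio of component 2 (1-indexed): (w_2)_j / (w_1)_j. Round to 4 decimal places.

w1 = Gv₀ = (3·1 + (-3)·1 + (-1)·1; (-5)·1 + (-5)·1 + 0·1; (-4)·1 + 5·1 + (-1)·1) = (-1, -10, 0)
w2 = Gw1 = (3·(-1) + (-3)·(-10) + (-1)·0; (-5)·(-1) + (-5)·(-10) + 0·0; (-4)·(-1) + 5·(-10) + (-1)·0) = (27, 55, -46)
Ratio at component: 55 / -10 = -5.5000

-5.5000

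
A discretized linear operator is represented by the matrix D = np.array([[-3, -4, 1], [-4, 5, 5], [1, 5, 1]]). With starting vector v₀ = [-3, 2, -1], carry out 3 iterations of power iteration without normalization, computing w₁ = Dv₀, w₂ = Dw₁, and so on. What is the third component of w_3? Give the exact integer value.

w1 = Dv₀ = (0, 17, 6)
w2 = Dw1 = (-62, 115, 91)
w3 = Dw2 = (-183, 1278, 604)
The requested component of w3 is 604.

604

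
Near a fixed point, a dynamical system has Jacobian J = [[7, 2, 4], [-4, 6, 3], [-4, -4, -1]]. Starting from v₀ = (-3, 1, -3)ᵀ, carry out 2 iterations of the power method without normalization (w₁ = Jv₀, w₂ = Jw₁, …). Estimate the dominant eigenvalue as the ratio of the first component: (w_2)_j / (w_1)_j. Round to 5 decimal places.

5.00000

w1 = Jv₀ = (-31, 9, 11)
w2 = Jw1 = (-155, 211, 77)
Ratio at component: -155 / -31 = 5.00000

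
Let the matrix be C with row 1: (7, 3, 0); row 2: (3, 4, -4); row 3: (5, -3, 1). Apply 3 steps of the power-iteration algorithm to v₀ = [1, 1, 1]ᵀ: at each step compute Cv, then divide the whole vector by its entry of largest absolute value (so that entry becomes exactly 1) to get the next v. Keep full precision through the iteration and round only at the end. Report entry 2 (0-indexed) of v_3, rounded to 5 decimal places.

Cv0 = (10.000000, 3.000000, 3.000000); divide by 10.000000 → v1 = (1.000000, 0.300000, 0.300000)
Cv1 = (7.900000, 3.000000, 4.400000); divide by 7.900000 → v2 = (1.000000, 0.379747, 0.556962)
Cv2 = (8.139241, 2.291139, 4.417722); divide by 8.139241 → v3 = (1.000000, 0.281493, 0.542768)
Requested entry of v3: 349/643 = 0.54277

0.54277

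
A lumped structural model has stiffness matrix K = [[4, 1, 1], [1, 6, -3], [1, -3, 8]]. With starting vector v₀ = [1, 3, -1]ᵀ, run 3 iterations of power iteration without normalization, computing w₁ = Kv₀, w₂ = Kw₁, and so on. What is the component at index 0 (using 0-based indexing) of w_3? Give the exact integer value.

118

w1 = Kv₀ = (6, 22, -16)
w2 = Kw1 = (30, 186, -188)
w3 = Kw2 = (118, 1710, -2032)
The requested component of w3 is 118.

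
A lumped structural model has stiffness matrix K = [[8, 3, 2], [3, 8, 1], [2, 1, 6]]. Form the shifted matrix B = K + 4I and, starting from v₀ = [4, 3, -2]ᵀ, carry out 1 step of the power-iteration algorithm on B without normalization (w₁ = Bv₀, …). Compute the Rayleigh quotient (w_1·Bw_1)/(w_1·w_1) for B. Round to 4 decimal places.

14.3432

B = K + 4I has rows (12, 3, 2); (3, 12, 1); (2, 1, 10)
w1 = Bv₀ = (53, 46, -9)
Bw1 = (756, 702, 62)
w1·Bw1 = 71802; w1·w1 = 5006; μ ≈ 71802/5006 = 14.3432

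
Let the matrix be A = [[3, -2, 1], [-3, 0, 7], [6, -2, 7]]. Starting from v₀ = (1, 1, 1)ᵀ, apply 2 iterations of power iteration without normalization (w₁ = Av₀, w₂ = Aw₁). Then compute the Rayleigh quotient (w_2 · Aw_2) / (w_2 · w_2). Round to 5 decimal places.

λ ≈ 6.57648

w1 = Av₀ = (2, 4, 11)
w2 = Aw1 = (9, 71, 81)
Aw2 = (-34, 540, 479)
w2·Aw2 = 9·(-34) + 71·540 + 81·479 = 76833; w2·w2 = 9·9 + 71·71 + 81·81 = 11683
λ ≈ 76833/11683 = 6.57648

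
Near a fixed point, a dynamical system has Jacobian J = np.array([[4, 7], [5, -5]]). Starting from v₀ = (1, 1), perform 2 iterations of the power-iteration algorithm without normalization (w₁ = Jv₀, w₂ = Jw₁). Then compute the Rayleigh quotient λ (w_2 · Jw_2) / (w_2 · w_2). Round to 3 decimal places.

λ ≈ 4.366

w1 = Jv₀ = (4·1 + 7·1; 5·1 + (-5)·1) = (11, 0)
w2 = Jw1 = (4·11 + 7·0; 5·11 + (-5)·0) = (44, 55)
Jw2 = (561, -55)
w2·Jw2 = 44·561 + 55·(-55) = 21659; w2·w2 = 44·44 + 55·55 = 4961
λ ≈ 21659/4961 = 4.366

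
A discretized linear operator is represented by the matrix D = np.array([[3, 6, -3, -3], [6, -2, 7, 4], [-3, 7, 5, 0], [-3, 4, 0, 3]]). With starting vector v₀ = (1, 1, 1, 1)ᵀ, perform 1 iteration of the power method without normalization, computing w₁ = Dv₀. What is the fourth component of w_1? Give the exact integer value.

4

w1 = Dv₀ = (3, 15, 9, 4)
The requested component of w1 is 4.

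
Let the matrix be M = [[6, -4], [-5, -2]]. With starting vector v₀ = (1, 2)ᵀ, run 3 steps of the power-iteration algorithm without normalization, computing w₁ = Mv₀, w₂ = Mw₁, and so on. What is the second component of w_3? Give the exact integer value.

-176

w1 = Mv₀ = (-2, -9)
w2 = Mw1 = (24, 28)
w3 = Mw2 = (32, -176)
The requested component of w3 is -176.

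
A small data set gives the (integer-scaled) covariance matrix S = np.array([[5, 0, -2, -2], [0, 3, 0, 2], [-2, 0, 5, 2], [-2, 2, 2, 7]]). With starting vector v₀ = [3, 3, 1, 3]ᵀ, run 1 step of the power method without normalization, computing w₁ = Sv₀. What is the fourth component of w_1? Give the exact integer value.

23

w1 = Sv₀ = (7, 15, 5, 23)
The requested component of w1 is 23.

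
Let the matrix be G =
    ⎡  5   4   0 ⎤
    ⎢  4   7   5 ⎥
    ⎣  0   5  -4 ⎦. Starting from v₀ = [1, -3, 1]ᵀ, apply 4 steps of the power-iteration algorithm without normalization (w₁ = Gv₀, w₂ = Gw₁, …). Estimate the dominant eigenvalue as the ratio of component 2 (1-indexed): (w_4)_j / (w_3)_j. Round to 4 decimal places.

w1 = Gv₀ = (5·1 + 4·(-3) + 0·1; 4·1 + 7·(-3) + 5·1; 0·1 + 5·(-3) + (-4)·1) = (-7, -12, -19)
w2 = Gw1 = (5·(-7) + 4·(-12) + 0·(-19); 4·(-7) + 7·(-12) + 5·(-19); 0·(-7) + 5·(-12) + (-4)·(-19)) = (-83, -207, 16)
w3 = Gw2 = (-1243, -1701, -1099)
w4 = Gw3 = (-13019, -22374, -4109)
Ratio at component: -22374 / -1701 = 13.1534

λ ≈ 13.1534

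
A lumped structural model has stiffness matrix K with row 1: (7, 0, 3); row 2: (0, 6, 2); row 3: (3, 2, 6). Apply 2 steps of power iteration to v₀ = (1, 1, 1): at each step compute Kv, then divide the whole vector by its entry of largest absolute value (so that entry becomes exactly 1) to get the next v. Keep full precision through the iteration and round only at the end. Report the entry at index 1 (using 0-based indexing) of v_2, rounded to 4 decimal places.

0.6250

Kv0 = (10.00000, 8.00000, 11.00000); divide by 11.00000 → v1 = (0.90909, 0.72727, 1.00000)
Kv1 = (9.36364, 6.36364, 10.18182); divide by 10.18182 → v2 = (0.91964, 0.62500, 1.00000)
Requested entry of v2: 70/112 = 0.6250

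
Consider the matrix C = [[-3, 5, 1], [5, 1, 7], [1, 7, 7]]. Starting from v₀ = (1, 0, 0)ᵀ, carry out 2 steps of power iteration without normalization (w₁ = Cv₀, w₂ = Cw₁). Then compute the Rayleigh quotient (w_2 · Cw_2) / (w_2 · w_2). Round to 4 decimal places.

w1 = Cv₀ = ((-3)·1 + 5·0 + 1·0; 5·1 + 1·0 + 7·0; 1·1 + 7·0 + 7·0) = (-3, 5, 1)
w2 = Cw1 = ((-3)·(-3) + 5·5 + 1·1; 5·(-3) + 1·5 + 7·1; 1·(-3) + 7·5 + 7·1) = (35, -3, 39)
Cw2 = (-81, 445, 287)
w2·Cw2 = 35·(-81) + (-3)·445 + 39·287 = 7023; w2·w2 = 35·35 + (-3)·(-3) + 39·39 = 2755
λ ≈ 7023/2755 = 2.5492

2.5492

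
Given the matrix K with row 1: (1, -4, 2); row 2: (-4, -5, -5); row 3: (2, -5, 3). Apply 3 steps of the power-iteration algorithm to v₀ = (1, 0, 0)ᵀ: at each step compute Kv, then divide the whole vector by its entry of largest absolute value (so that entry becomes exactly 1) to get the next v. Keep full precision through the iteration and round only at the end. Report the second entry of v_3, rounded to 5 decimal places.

Kv0 = (1.000000, -4.000000, 2.000000); divide by -4.000000 → v1 = (-0.250000, 1.000000, -0.500000)
Kv1 = (-5.250000, -1.500000, -7.000000); divide by -7.000000 → v2 = (0.750000, 0.214286, 1.000000)
Kv2 = (1.892857, -9.071429, 3.428571); divide by -9.071429 → v3 = (-0.208661, 1.000000, -0.377953)
Requested entry of v3: -254/-254 = 1.00000

1.00000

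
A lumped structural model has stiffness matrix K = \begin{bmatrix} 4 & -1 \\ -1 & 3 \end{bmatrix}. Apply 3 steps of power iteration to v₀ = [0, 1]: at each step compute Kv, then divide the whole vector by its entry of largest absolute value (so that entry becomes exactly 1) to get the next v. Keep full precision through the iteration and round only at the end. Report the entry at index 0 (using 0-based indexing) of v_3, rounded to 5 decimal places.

Kv0 = (-1.000000, 3.000000); divide by 3.000000 → v1 = (-0.333333, 1.000000)
Kv1 = (-2.333333, 3.333333); divide by 3.333333 → v2 = (-0.700000, 1.000000)
Kv2 = (-3.800000, 3.700000); divide by -3.800000 → v3 = (1.000000, -0.973684)
Requested entry of v3: -38/-38 = 1.00000

1.00000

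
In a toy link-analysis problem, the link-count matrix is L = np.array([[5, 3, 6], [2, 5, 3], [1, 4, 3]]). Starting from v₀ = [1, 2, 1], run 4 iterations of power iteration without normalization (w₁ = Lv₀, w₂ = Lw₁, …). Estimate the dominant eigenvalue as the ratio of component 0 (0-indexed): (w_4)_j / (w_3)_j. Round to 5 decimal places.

λ ≈ 10.24258

w1 = Lv₀ = (17, 15, 12)
w2 = Lw1 = (202, 145, 113)
w3 = Lw2 = (2123, 1468, 1121)
w4 = Lw3 = (21745, 14949, 11358)
Ratio at component: 21745 / 2123 = 10.24258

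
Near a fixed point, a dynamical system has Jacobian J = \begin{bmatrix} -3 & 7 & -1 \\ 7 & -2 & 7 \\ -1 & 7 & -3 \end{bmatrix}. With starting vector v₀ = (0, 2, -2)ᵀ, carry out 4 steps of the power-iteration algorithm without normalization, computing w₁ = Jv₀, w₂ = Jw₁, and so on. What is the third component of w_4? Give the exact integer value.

w1 = Jv₀ = ((-3)·0 + 7·2 + (-1)·(-2); 7·0 + (-2)·2 + 7·(-2); (-1)·0 + 7·2 + (-3)·(-2)) = (16, -18, 20)
w2 = Jw1 = ((-3)·16 + 7·(-18) + (-1)·20; 7·16 + (-2)·(-18) + 7·20; (-1)·16 + 7·(-18) + (-3)·20) = (-194, 288, -202)
w3 = Jw2 = (2800, -3348, 2816)
w4 = Jw3 = (-34652, 46008, -34684)
The requested component of w4 is -34684.

-34684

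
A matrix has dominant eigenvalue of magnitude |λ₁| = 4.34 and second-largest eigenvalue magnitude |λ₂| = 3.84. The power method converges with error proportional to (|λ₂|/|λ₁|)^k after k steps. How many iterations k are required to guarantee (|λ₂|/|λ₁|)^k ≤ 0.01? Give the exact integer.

|λ₂/λ₁| = 3.84/4.34 = 0.88479
Need k ≥ ln(0.01) / ln(0.88479) = -4.6052 / -0.1224 ≈ 37.623
Smallest integer k satisfying the bound: 38

38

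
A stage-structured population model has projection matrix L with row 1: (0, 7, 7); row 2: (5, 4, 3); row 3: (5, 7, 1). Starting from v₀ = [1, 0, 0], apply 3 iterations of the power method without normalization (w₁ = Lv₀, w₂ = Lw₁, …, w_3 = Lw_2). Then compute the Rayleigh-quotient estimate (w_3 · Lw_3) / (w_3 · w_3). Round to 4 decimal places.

12.9489

w1 = Lv₀ = (0·1 + 7·0 + 7·0; 5·1 + 4·0 + 3·0; 5·1 + 7·0 + 1·0) = (0, 5, 5)
w2 = Lw1 = (0·0 + 7·5 + 7·5; 5·0 + 4·5 + 3·5; 5·0 + 7·5 + 1·5) = (70, 35, 40)
w3 = Lw2 = (525, 610, 635)
Lw3 = (8715, 6970, 7530)
w3·Lw3 = 525·8715 + 610·6970 + 635·7530 = 13608625; w3·w3 = 525·525 + 610·610 + 635·635 = 1050950
λ ≈ 13608625/1050950 = 12.9489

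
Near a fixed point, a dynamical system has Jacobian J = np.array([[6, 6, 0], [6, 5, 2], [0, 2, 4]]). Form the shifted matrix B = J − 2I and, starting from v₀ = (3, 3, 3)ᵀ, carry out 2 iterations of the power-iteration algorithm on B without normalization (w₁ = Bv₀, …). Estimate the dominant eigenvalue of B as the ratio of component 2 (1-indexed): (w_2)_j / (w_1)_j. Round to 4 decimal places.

B = J − 2I has rows (4, 6, 0); (6, 3, 2); (0, 2, 2)
w1 = Bv₀ = (4·3 + 6·3 + 0·3; 6·3 + 3·3 + 2·3; 0·3 + 2·3 + 2·3) = (30, 33, 12)
w2 = Bw1 = (4·30 + 6·33 + 0·12; 6·30 + 3·33 + 2·12; 0·30 + 2·33 + 2·12) = (318, 303, 90)
Ratio: 303/33 = 9.1818

μ ≈ 9.1818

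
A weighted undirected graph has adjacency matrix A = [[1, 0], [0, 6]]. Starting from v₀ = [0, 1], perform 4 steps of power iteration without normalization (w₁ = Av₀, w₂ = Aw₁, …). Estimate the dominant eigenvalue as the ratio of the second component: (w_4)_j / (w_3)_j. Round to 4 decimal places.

6.0000

w1 = Av₀ = (1·0 + 0·1; 0·0 + 6·1) = (0, 6)
w2 = Aw1 = (1·0 + 0·6; 0·0 + 6·6) = (0, 36)
w3 = Aw2 = (0, 216)
w4 = Aw3 = (0, 1296)
Ratio at component: 1296 / 216 = 6.0000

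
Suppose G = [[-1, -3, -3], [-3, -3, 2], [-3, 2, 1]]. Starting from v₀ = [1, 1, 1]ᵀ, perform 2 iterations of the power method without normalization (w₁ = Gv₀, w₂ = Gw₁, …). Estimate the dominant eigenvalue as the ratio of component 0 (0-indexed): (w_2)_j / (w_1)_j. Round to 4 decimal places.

w1 = Gv₀ = (-7, -4, 0)
w2 = Gw1 = (19, 33, 13)
Ratio at component: 19 / -7 = -2.7143

-2.7143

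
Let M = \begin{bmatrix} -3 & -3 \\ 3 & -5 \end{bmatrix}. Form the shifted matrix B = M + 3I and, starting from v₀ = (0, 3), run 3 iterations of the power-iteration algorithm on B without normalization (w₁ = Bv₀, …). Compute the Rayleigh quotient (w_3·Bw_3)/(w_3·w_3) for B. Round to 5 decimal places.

-1.55401

B = M + 3I has rows (0, -3); (3, -2)
w1 = Bv₀ = (0·0 + (-3)·3; 3·0 + (-2)·3) = (-9, -6)
w2 = Bw1 = (0·(-9) + (-3)·(-6); 3·(-9) + (-2)·(-6)) = (18, -15)
w3 = Bw2 = (45, 84)
Bw3 = (-252, -33)
w3·Bw3 = -14112; w3·w3 = 9081; μ ≈ -14112/9081 = -1.55401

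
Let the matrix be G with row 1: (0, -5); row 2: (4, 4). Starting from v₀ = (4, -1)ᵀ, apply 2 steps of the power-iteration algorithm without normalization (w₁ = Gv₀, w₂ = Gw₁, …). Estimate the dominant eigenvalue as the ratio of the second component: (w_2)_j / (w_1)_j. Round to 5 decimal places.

λ ≈ 5.66667

w1 = Gv₀ = (5, 12)
w2 = Gw1 = (-60, 68)
Ratio at component: 68 / 12 = 5.66667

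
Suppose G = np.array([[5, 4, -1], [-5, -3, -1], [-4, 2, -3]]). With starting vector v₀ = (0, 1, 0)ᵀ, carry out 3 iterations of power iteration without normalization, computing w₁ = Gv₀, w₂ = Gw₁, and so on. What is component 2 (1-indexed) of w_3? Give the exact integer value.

37

w1 = Gv₀ = (5·0 + 4·1 + (-1)·0; (-5)·0 + (-3)·1 + (-1)·0; (-4)·0 + 2·1 + (-3)·0) = (4, -3, 2)
w2 = Gw1 = (5·4 + 4·(-3) + (-1)·2; (-5)·4 + (-3)·(-3) + (-1)·2; (-4)·4 + 2·(-3) + (-3)·2) = (6, -13, -28)
w3 = Gw2 = (6, 37, 34)
The requested component of w3 is 37.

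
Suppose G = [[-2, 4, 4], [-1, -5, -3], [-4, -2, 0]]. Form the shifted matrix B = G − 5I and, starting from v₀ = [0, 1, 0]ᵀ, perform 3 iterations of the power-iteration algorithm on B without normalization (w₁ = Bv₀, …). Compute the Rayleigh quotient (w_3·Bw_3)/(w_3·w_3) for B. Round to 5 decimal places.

B = G − 5I has rows (-7, 4, 4); (-1, -10, -3); (-4, -2, -5)
w1 = Bv₀ = ((-7)·0 + 4·1 + 4·0; (-1)·0 + (-10)·1 + (-3)·0; (-4)·0 + (-2)·1 + (-5)·0) = (4, -10, -2)
w2 = Bw1 = ((-7)·4 + 4·(-10) + 4·(-2); (-1)·4 + (-10)·(-10) + (-3)·(-2); (-4)·4 + (-2)·(-10) + (-5)·(-2)) = (-76, 102, 14)
w3 = Bw2 = (996, -986, 30)
Bw3 = (-10796, 8774, -2162)
w3·Bw3 = -19468840; w3·w3 = 1965112; μ ≈ -19468840/1965112 = -9.90724

-9.90724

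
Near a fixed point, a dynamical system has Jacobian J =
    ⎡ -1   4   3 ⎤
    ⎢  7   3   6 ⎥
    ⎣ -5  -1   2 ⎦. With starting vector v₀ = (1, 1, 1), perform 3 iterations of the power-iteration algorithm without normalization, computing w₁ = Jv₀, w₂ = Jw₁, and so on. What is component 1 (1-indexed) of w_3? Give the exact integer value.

w1 = Jv₀ = (6, 16, -4)
w2 = Jw1 = (46, 66, -54)
w3 = Jw2 = (56, 196, -404)
The requested component of w3 is 56.

56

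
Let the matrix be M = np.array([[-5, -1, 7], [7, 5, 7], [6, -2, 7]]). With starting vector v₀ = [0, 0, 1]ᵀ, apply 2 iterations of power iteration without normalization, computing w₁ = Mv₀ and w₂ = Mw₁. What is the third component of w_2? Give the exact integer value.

77

w1 = Mv₀ = ((-5)·0 + (-1)·0 + 7·1; 7·0 + 5·0 + 7·1; 6·0 + (-2)·0 + 7·1) = (7, 7, 7)
w2 = Mw1 = ((-5)·7 + (-1)·7 + 7·7; 7·7 + 5·7 + 7·7; 6·7 + (-2)·7 + 7·7) = (7, 133, 77)
The requested component of w2 is 77.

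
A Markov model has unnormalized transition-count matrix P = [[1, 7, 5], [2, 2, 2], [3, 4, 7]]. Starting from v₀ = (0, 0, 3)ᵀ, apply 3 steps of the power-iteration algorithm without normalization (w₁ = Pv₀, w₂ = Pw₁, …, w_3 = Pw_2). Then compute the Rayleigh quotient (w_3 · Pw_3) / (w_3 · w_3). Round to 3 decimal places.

10.934

w1 = Pv₀ = (15, 6, 21)
w2 = Pw1 = (162, 84, 216)
w3 = Pw2 = (1830, 924, 2334)
Pw3 = (19968, 10176, 25524)
w3·Pw3 = 1830·19968 + 924·10176 + 2334·25524 = 105517080; w3·w3 = 1830·1830 + 924·924 + 2334·2334 = 9650232
λ ≈ 105517080/9650232 = 10.934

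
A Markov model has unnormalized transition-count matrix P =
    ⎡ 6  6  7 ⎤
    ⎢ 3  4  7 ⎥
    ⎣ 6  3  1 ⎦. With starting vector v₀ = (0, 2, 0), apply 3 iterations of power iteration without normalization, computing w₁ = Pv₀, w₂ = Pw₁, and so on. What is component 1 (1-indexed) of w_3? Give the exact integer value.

2346

w1 = Pv₀ = (6·0 + 6·2 + 7·0; 3·0 + 4·2 + 7·0; 6·0 + 3·2 + 1·0) = (12, 8, 6)
w2 = Pw1 = (6·12 + 6·8 + 7·6; 3·12 + 4·8 + 7·6; 6·12 + 3·8 + 1·6) = (162, 110, 102)
w3 = Pw2 = (2346, 1640, 1404)
The requested component of w3 is 2346.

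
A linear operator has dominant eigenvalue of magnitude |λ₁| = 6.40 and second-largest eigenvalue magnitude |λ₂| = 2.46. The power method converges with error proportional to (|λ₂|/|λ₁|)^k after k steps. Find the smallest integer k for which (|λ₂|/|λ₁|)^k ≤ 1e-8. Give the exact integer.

|λ₂/λ₁| = 2.46/6.40 = 0.38438
Need k ≥ ln(1e-8) / ln(0.38438) = -18.4207 / -0.9561 ≈ 19.266
Smallest integer k satisfying the bound: 20

20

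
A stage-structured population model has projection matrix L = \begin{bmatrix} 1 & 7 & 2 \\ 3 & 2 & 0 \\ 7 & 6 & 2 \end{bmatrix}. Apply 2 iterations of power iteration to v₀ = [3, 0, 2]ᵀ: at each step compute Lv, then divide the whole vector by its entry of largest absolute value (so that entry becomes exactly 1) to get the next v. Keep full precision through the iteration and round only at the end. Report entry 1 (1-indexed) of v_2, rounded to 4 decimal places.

0.7843

Lv0 = (7.00000, 9.00000, 25.00000); divide by 25.00000 → v1 = (0.28000, 0.36000, 1.00000)
Lv1 = (4.80000, 1.56000, 6.12000); divide by 6.12000 → v2 = (0.78431, 0.25490, 1.00000)
Requested entry of v2: 120/153 = 0.7843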